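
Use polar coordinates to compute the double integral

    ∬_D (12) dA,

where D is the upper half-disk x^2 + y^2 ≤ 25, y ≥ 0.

The region D is 0 ≤ r ≤ 5, 0 ≤ θ ≤ π in polar coordinates, where x = r cos(θ), y = r sin(θ), and dA = r dr dθ.

Under the substitution, the integrand becomes 12, so

    ∬_D (12) dA = ∫_{0}^{π} ∫_{0}^{5} (12) · r dr dθ.

Inner integral (in r): ∫_{0}^{5} (12) · r dr = 150.

Outer integral (in θ): ∫_{0}^{π} (150) dθ = 150π.

Therefore ∬_D (12) dA = 150π.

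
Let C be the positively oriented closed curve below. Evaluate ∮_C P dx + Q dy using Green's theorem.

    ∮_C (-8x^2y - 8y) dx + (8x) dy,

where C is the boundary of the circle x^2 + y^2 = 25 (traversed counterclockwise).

Green's theorem converts the closed line integral into a double integral over the enclosed region D:

    ∮_C P dx + Q dy = ∬_D (∂Q/∂x - ∂P/∂y) dA.

Here P = -8x^2y - 8y, Q = 8x, so

    ∂Q/∂x = 8,    ∂P/∂y = -8x^2 - 8,
    ∂Q/∂x - ∂P/∂y = 8x^2 + 16.

D is the region x^2 + y^2 ≤ 25. Evaluating the double integral:

In polar coordinates (x = r cos θ, y = r sin θ, dA = r dr dθ) the integrand becomes 8r^2cos(θ)^2 + 16, so

    ∬_D (8x^2 + 16) dA = ∫_0^{2π} ∫_0^{5} (8r^2cos(θ)^2 + 16) · r dr dθ.

Inner (r from 0 to 5): 1250cos(θ)^2 + 200.
Outer (θ from 0 to 2π): 1650π.

Therefore ∮_C P dx + Q dy = 1650π.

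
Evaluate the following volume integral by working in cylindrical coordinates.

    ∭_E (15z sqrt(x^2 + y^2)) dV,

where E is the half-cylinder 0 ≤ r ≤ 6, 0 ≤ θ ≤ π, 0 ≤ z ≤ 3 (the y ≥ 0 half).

In cylindrical coordinates, x = r cos(θ), y = r sin(θ), z = z, and dV = r dr dθ dz.

The integrand becomes 15r z, so

    ∭_E (15z sqrt(x^2 + y^2)) dV = ∫_{0}^{π} ∫_{0}^{6} ∫_{0}^{3} (15r z) · r dz dr dθ.

Inner (z): 135r^2/2.
Middle (r from 0 to 6): 4860.
Outer (θ): 4860π.

Therefore the triple integral equals 4860π.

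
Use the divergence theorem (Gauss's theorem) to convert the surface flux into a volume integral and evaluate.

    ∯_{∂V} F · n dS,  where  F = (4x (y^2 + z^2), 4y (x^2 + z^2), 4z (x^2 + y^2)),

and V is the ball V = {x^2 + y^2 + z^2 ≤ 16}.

By the divergence theorem,

    ∯_{∂V} F · n dS = ∭_V (∇ · F) dV.

Compute the divergence:
    ∇ · F = ∂F_x/∂x + ∂F_y/∂y + ∂F_z/∂z = 4y^2 + 4z^2 + 4x^2 + 4z^2 + 4x^2 + 4y^2 = 8x^2 + 8y^2 + 8z^2.

In spherical coordinates, x = ρ sin(φ) cos(θ), y = ρ sin(φ) sin(θ), z = ρ cos(φ), dV = ρ^2 sin(φ) dρ dφ dθ, with 0 ≤ ρ ≤ 4, 0 ≤ φ ≤ π, 0 ≤ θ ≤ 2π.

The integrand, after substitution and multiplying by the volume element, becomes (8ρ^2) · ρ^2 sin(φ), so

    ∭_V (∇·F) dV = ∫_0^{2π} ∫_0^{π} ∫_0^{4} (8ρ^2) · ρ^2 sin(φ) dρ dφ dθ.

Inner (ρ from 0 to 4): 8192sin(φ)/5.
Middle (φ from 0 to π): 16384/5.
Outer (θ from 0 to 2π): 32768π/5.

Therefore ∯_{∂V} F · n dS = 32768π/5.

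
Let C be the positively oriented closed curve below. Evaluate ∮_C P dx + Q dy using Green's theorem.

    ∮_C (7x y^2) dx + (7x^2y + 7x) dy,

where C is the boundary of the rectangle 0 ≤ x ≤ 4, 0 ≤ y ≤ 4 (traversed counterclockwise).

Green's theorem converts the closed line integral into a double integral over the enclosed region D:

    ∮_C P dx + Q dy = ∬_D (∂Q/∂x - ∂P/∂y) dA.

Here P = 7x y^2, Q = 7x^2y + 7x, so

    ∂Q/∂x = 14x y + 7,    ∂P/∂y = 14x y,
    ∂Q/∂x - ∂P/∂y = 7.

D is the region 0 ≤ x ≤ 4, 0 ≤ y ≤ 4. Evaluating the double integral:

    ∬_D (7) dA = ∫_0^{4} ∫_0^{4} (7) dy dx.

Inner (y from 0 to 4): 28.
Outer (x from 0 to 4): 112.

Therefore ∮_C P dx + Q dy = 112.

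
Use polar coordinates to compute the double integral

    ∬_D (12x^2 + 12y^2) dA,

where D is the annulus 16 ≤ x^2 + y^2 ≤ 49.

The region D is 4 ≤ r ≤ 7, 0 ≤ θ ≤ 2π in polar coordinates, where x = r cos(θ), y = r sin(θ), and dA = r dr dθ.

Under the substitution, the integrand becomes 12r^2, so

    ∬_D (12x^2 + 12y^2) dA = ∫_{0}^{2π} ∫_{4}^{7} (12r^2) · r dr dθ.

Inner integral (in r): ∫_{4}^{7} (12r^2) · r dr = 6435.

Outer integral (in θ): ∫_{0}^{2π} (6435) dθ = 12870π.

Therefore ∬_D (12x^2 + 12y^2) dA = 12870π.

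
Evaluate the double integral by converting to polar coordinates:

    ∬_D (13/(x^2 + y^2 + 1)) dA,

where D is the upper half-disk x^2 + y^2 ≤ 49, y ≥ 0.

The region D is 0 ≤ r ≤ 7, 0 ≤ θ ≤ π in polar coordinates, where x = r cos(θ), y = r sin(θ), and dA = r dr dθ.

Under the substitution, the integrand becomes 13/(r^2 + 1), so

    ∬_D (13/(x^2 + y^2 + 1)) dA = ∫_{0}^{π} ∫_{0}^{7} (13/(r^2 + 1)) · r dr dθ.

Inner integral (in r): ∫_{0}^{7} (13/(r^2 + 1)) · r dr = 13log(50)/2.

Outer integral (in θ): ∫_{0}^{π} (13log(50)/2) dθ = 13π log(50)/2.

Therefore ∬_D (13/(x^2 + y^2 + 1)) dA = 13π log(50)/2.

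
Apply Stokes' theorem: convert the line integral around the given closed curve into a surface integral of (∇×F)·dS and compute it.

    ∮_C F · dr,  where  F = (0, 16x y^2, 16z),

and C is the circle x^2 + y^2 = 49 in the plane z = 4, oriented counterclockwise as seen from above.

Let S be the flat disk x^2 + y^2 ≤ 49 in the plane z = 4, with upward unit normal n̂ = ẑ. By Stokes' theorem,

    ∮_C F · dr = ∬_S (∇ × F) · n̂ dS = ∬_D (curl F)_z dA,

where D is the disk x^2 + y^2 ≤ 49.

Compute the curl of F = (0, 16x y^2, 16z):
    (∇ × F)_x = ∂F_z/∂y - ∂F_y/∂z = 0,
    (∇ × F)_y = ∂F_x/∂z - ∂F_z/∂x = 0,
    (∇ × F)_z = ∂F_y/∂x - ∂F_x/∂y = 16y^2.

On z = 4, (curl F)_z = 16y^2.

Convert to polar (x = r cos θ, y = r sin θ, dA = r dr dθ); the integrand becomes 16r^2sin(θ)^2, so

    ∬_D (curl F)_z dA = ∫_0^{2π} ∫_0^{7} (16r^2sin(θ)^2) · r dr dθ.

Inner (r from 0 to 7): 9604sin(θ)^2.
Outer (θ from 0 to 2π): 9604π.

Therefore ∮_C F · dr = 9604π.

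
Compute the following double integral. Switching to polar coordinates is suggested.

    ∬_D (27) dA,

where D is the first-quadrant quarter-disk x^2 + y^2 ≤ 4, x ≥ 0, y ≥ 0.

The region D is 0 ≤ r ≤ 2, 0 ≤ θ ≤ π/2 in polar coordinates, where x = r cos(θ), y = r sin(θ), and dA = r dr dθ.

Under the substitution, the integrand becomes 27, so

    ∬_D (27) dA = ∫_{0}^{π/2} ∫_{0}^{2} (27) · r dr dθ.

Inner integral (in r): ∫_{0}^{2} (27) · r dr = 54.

Outer integral (in θ): ∫_{0}^{π/2} (54) dθ = 27π.

Therefore ∬_D (27) dA = 27π.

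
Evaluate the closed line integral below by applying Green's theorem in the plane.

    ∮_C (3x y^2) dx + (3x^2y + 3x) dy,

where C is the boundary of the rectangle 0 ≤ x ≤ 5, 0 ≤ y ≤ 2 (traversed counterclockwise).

Green's theorem converts the closed line integral into a double integral over the enclosed region D:

    ∮_C P dx + Q dy = ∬_D (∂Q/∂x - ∂P/∂y) dA.

Here P = 3x y^2, Q = 3x^2y + 3x, so

    ∂Q/∂x = 6x y + 3,    ∂P/∂y = 6x y,
    ∂Q/∂x - ∂P/∂y = 3.

D is the region 0 ≤ x ≤ 5, 0 ≤ y ≤ 2. Evaluating the double integral:

    ∬_D (3) dA = ∫_0^{5} ∫_0^{2} (3) dy dx.

Inner (y from 0 to 2): 6.
Outer (x from 0 to 5): 30.

Therefore ∮_C P dx + Q dy = 30.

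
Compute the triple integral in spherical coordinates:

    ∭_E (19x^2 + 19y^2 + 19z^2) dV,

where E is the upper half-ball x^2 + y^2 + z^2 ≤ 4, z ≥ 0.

In spherical coordinates, x = ρ sin(φ) cos(θ), y = ρ sin(φ) sin(θ), z = ρ cos(φ), and dV = ρ^2 sin(φ) dρ dφ dθ.

The integrand becomes 19ρ^2, so

    ∭_E (19x^2 + 19y^2 + 19z^2) dV = ∫_{0}^{2π} ∫_{0}^{π/2} ∫_{0}^{2} (19ρ^2) · ρ^2 sin(φ) dρ dφ dθ.

Inner (ρ): 608sin(φ)/5.
Middle (φ): 608/5.
Outer (θ): 1216π/5.

Therefore the triple integral equals 1216π/5.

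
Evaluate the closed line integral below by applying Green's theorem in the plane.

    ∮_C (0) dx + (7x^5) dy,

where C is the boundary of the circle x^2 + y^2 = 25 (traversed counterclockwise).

Green's theorem converts the closed line integral into a double integral over the enclosed region D:

    ∮_C P dx + Q dy = ∬_D (∂Q/∂x - ∂P/∂y) dA.

Here P = 0, Q = 7x^5, so

    ∂Q/∂x = 35x^4,    ∂P/∂y = 0,
    ∂Q/∂x - ∂P/∂y = 35x^4.

D is the region x^2 + y^2 ≤ 25. Evaluating the double integral:

In polar coordinates (x = r cos θ, y = r sin θ, dA = r dr dθ) the integrand becomes 35r^4cos(θ)^4, so

    ∬_D (35x^4) dA = ∫_0^{2π} ∫_0^{5} (35r^4cos(θ)^4) · r dr dθ.

Inner (r from 0 to 5): 546875cos(θ)^4/6.
Outer (θ from 0 to 2π): 546875π/8.

Therefore ∮_C P dx + Q dy = 546875π/8.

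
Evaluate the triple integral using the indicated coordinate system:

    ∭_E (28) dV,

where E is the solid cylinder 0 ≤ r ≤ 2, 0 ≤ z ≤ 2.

In cylindrical coordinates, x = r cos(θ), y = r sin(θ), z = z, and dV = r dr dθ dz.

The integrand becomes 28, so

    ∭_E (28) dV = ∫_{0}^{2π} ∫_{0}^{2} ∫_{0}^{2} (28) · r dz dr dθ.

Inner (z): 56r.
Middle (r from 0 to 2): 112.
Outer (θ): 224π.

Therefore the triple integral equals 224π.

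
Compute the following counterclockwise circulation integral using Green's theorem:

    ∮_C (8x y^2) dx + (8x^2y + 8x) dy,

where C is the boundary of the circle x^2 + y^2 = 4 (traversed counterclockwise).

Green's theorem converts the closed line integral into a double integral over the enclosed region D:

    ∮_C P dx + Q dy = ∬_D (∂Q/∂x - ∂P/∂y) dA.

Here P = 8x y^2, Q = 8x^2y + 8x, so

    ∂Q/∂x = 16x y + 8,    ∂P/∂y = 16x y,
    ∂Q/∂x - ∂P/∂y = 8.

D is the region x^2 + y^2 ≤ 4. Evaluating the double integral:

In polar coordinates (x = r cos θ, y = r sin θ, dA = r dr dθ) the integrand becomes 8, so

    ∬_D (8) dA = ∫_0^{2π} ∫_0^{2} (8) · r dr dθ.

Inner (r from 0 to 2): 16.
Outer (θ from 0 to 2π): 32π.

Therefore ∮_C P dx + Q dy = 32π.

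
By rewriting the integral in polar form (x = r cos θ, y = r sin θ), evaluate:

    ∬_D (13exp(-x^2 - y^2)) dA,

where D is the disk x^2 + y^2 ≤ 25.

The region D is 0 ≤ r ≤ 5, 0 ≤ θ ≤ 2π in polar coordinates, where x = r cos(θ), y = r sin(θ), and dA = r dr dθ.

Under the substitution, the integrand becomes 13exp(-r^2), so

    ∬_D (13exp(-x^2 - y^2)) dA = ∫_{0}^{2π} ∫_{0}^{5} (13exp(-r^2)) · r dr dθ.

Inner integral (in r): ∫_{0}^{5} (13exp(-r^2)) · r dr = 13/2 - 13exp(-25)/2.

Outer integral (in θ): ∫_{0}^{2π} (13/2 - 13exp(-25)/2) dθ = -13π exp(-25) + 13π.

Therefore ∬_D (13exp(-x^2 - y^2)) dA = -13π exp(-25) + 13π.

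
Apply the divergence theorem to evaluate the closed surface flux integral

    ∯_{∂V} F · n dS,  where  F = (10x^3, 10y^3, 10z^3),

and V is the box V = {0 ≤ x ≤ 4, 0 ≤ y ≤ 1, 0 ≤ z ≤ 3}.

By the divergence theorem,

    ∯_{∂V} F · n dS = ∭_V (∇ · F) dV.

Compute the divergence:
    ∇ · F = ∂F_x/∂x + ∂F_y/∂y + ∂F_z/∂z = 30x^2 + 30y^2 + 30z^2.

V is a rectangular box, so dV = dx dy dz with 0 ≤ x ≤ 4, 0 ≤ y ≤ 1, 0 ≤ z ≤ 3.

Integrate (30x^2 + 30y^2 + 30z^2) over V as an iterated integral:

    ∭_V (∇·F) dV = ∫_0^{4} ∫_0^{1} ∫_0^{3} (30x^2 + 30y^2 + 30z^2) dz dy dx.

Inner (z from 0 to 3): 90x^2 + 90y^2 + 270.
Middle (y from 0 to 1): 90x^2 + 300.
Outer (x from 0 to 4): 3120.

Therefore ∯_{∂V} F · n dS = 3120.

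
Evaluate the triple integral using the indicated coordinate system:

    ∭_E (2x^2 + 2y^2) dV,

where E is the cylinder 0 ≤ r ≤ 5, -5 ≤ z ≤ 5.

In cylindrical coordinates, x = r cos(θ), y = r sin(θ), z = z, and dV = r dr dθ dz.

The integrand becomes 2r^2, so

    ∭_E (2x^2 + 2y^2) dV = ∫_{0}^{2π} ∫_{0}^{5} ∫_{-5}^{5} (2r^2) · r dz dr dθ.

Inner (z): 20r^3.
Middle (r from 0 to 5): 3125.
Outer (θ): 6250π.

Therefore the triple integral equals 6250π.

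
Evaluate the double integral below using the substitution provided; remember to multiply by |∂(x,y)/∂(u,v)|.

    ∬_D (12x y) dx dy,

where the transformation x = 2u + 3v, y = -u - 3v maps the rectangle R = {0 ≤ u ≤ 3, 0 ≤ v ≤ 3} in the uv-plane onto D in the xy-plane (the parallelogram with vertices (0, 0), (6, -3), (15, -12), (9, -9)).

Compute the Jacobian determinant of (x, y) with respect to (u, v):

    ∂(x,y)/∂(u,v) = | 2  3 | = (2)(-3) - (3)(-1) = -3.
                   | -1  -3 |

Its absolute value is |J| = 3 (the area scaling factor).

Substituting x = 2u + 3v, y = -u - 3v into the integrand,

    12x y → -24u^2 - 108u v - 108v^2,

so the integral becomes

    ∬_R (-24u^2 - 108u v - 108v^2) · |J| du dv = ∫_0^3 ∫_0^3 (-72u^2 - 324u v - 324v^2) dv du.

Inner (v): -216u^2 - 1458u - 2916.
Outer (u): -17253.

Therefore ∬_D (12x y) dx dy = -17253.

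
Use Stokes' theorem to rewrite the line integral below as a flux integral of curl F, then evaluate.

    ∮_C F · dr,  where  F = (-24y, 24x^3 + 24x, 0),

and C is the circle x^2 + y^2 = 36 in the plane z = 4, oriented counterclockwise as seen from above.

Let S be the flat disk x^2 + y^2 ≤ 36 in the plane z = 4, with upward unit normal n̂ = ẑ. By Stokes' theorem,

    ∮_C F · dr = ∬_S (∇ × F) · n̂ dS = ∬_D (curl F)_z dA,

where D is the disk x^2 + y^2 ≤ 36.

Compute the curl of F = (-24y, 24x^3 + 24x, 0):
    (∇ × F)_x = ∂F_z/∂y - ∂F_y/∂z = 0,
    (∇ × F)_y = ∂F_x/∂z - ∂F_z/∂x = 0,
    (∇ × F)_z = ∂F_y/∂x - ∂F_x/∂y = 72x^2 + 48.

On z = 4, (curl F)_z = 72x^2 + 48.

Convert to polar (x = r cos θ, y = r sin θ, dA = r dr dθ); the integrand becomes 72r^2cos(θ)^2 + 48, so

    ∬_D (curl F)_z dA = ∫_0^{2π} ∫_0^{6} (72r^2cos(θ)^2 + 48) · r dr dθ.

Inner (r from 0 to 6): 23328cos(θ)^2 + 864.
Outer (θ from 0 to 2π): 25056π.

Therefore ∮_C F · dr = 25056π.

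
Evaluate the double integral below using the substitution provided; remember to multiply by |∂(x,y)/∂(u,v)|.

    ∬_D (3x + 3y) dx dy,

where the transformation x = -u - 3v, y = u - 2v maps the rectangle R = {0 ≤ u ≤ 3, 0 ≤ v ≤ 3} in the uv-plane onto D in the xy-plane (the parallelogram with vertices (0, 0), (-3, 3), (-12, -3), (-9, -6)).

Compute the Jacobian determinant of (x, y) with respect to (u, v):

    ∂(x,y)/∂(u,v) = | -1  -3 | = (-1)(-2) - (-3)(1) = 5.
                   | 1  -2 |

Its absolute value is |J| = 5 (the area scaling factor).

Substituting x = -u - 3v, y = u - 2v into the integrand,

    3x + 3y → -15v,

so the integral becomes

    ∬_R (-15v) · |J| du dv = ∫_0^3 ∫_0^3 (-75v) dv du.

Inner (v): -675/2.
Outer (u): -2025/2.

Therefore ∬_D (3x + 3y) dx dy = -2025/2.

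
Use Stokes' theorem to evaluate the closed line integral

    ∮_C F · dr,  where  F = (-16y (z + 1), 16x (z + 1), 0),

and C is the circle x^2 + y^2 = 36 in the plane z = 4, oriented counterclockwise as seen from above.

Let S be the flat disk x^2 + y^2 ≤ 36 in the plane z = 4, with upward unit normal n̂ = ẑ. By Stokes' theorem,

    ∮_C F · dr = ∬_S (∇ × F) · n̂ dS = ∬_D (curl F)_z dA,

where D is the disk x^2 + y^2 ≤ 36.

Compute the curl of F = (-16y (z + 1), 16x (z + 1), 0):
    (∇ × F)_x = ∂F_z/∂y - ∂F_y/∂z = -16x,
    (∇ × F)_y = ∂F_x/∂z - ∂F_z/∂x = -16y,
    (∇ × F)_z = ∂F_y/∂x - ∂F_x/∂y = 32z + 32.

On z = 4, (curl F)_z = 160.

Convert to polar (x = r cos θ, y = r sin θ, dA = r dr dθ); the integrand becomes 160, so

    ∬_D (curl F)_z dA = ∫_0^{2π} ∫_0^{6} (160) · r dr dθ.

Inner (r from 0 to 6): 2880.
Outer (θ from 0 to 2π): 5760π.

Therefore ∮_C F · dr = 5760π.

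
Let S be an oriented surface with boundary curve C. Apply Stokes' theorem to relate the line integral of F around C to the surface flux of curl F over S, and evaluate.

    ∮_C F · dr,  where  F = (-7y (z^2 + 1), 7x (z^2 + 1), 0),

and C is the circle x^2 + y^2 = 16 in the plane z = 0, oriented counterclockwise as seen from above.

Let S be the flat disk x^2 + y^2 ≤ 16 in the plane z = 0, with upward unit normal n̂ = ẑ. By Stokes' theorem,

    ∮_C F · dr = ∬_S (∇ × F) · n̂ dS = ∬_D (curl F)_z dA,

where D is the disk x^2 + y^2 ≤ 16.

Compute the curl of F = (-7y (z^2 + 1), 7x (z^2 + 1), 0):
    (∇ × F)_x = ∂F_z/∂y - ∂F_y/∂z = -14x z,
    (∇ × F)_y = ∂F_x/∂z - ∂F_z/∂x = -14y z,
    (∇ × F)_z = ∂F_y/∂x - ∂F_x/∂y = 14z^2 + 14.

On z = 0, (curl F)_z = 14.

Convert to polar (x = r cos θ, y = r sin θ, dA = r dr dθ); the integrand becomes 14, so

    ∬_D (curl F)_z dA = ∫_0^{2π} ∫_0^{4} (14) · r dr dθ.

Inner (r from 0 to 4): 112.
Outer (θ from 0 to 2π): 224π.

Therefore ∮_C F · dr = 224π.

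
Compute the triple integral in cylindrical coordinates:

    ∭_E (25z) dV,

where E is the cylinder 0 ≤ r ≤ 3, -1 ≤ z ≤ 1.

In cylindrical coordinates, x = r cos(θ), y = r sin(θ), z = z, and dV = r dr dθ dz.

The integrand becomes 25z, so

    ∭_E (25z) dV = ∫_{0}^{2π} ∫_{0}^{3} ∫_{-1}^{1} (25z) · r dz dr dθ.

Inner (z): 0.
Middle (r from 0 to 3): 0.
Outer (θ): 0.

Therefore the triple integral equals 0.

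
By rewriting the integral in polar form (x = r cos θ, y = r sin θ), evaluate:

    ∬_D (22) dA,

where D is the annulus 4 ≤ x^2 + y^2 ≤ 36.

The region D is 2 ≤ r ≤ 6, 0 ≤ θ ≤ 2π in polar coordinates, where x = r cos(θ), y = r sin(θ), and dA = r dr dθ.

Under the substitution, the integrand becomes 22, so

    ∬_D (22) dA = ∫_{0}^{2π} ∫_{2}^{6} (22) · r dr dθ.

Inner integral (in r): ∫_{2}^{6} (22) · r dr = 352.

Outer integral (in θ): ∫_{0}^{2π} (352) dθ = 704π.

Therefore ∬_D (22) dA = 704π.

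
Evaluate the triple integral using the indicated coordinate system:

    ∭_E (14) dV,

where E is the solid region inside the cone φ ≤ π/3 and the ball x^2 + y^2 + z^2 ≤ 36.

In spherical coordinates, x = ρ sin(φ) cos(θ), y = ρ sin(φ) sin(θ), z = ρ cos(φ), and dV = ρ^2 sin(φ) dρ dφ dθ.

The integrand becomes 14, so

    ∭_E (14) dV = ∫_{0}^{2π} ∫_{0}^{π/3} ∫_{0}^{6} (14) · ρ^2 sin(φ) dρ dφ dθ.

Inner (ρ): 1008sin(φ).
Middle (φ): 504.
Outer (θ): 1008π.

Therefore the triple integral equals 1008π.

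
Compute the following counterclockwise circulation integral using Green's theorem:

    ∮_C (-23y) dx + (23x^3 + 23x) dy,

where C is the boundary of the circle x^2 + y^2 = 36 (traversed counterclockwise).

Green's theorem converts the closed line integral into a double integral over the enclosed region D:

    ∮_C P dx + Q dy = ∬_D (∂Q/∂x - ∂P/∂y) dA.

Here P = -23y, Q = 23x^3 + 23x, so

    ∂Q/∂x = 69x^2 + 23,    ∂P/∂y = -23,
    ∂Q/∂x - ∂P/∂y = 69x^2 + 46.

D is the region x^2 + y^2 ≤ 36. Evaluating the double integral:

In polar coordinates (x = r cos θ, y = r sin θ, dA = r dr dθ) the integrand becomes 69r^2cos(θ)^2 + 46, so

    ∬_D (69x^2 + 46) dA = ∫_0^{2π} ∫_0^{6} (69r^2cos(θ)^2 + 46) · r dr dθ.

Inner (r from 0 to 6): 22356cos(θ)^2 + 828.
Outer (θ from 0 to 2π): 24012π.

Therefore ∮_C P dx + Q dy = 24012π.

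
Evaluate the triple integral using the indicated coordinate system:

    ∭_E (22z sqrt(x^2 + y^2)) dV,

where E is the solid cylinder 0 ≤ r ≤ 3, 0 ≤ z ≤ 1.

In cylindrical coordinates, x = r cos(θ), y = r sin(θ), z = z, and dV = r dr dθ dz.

The integrand becomes 22r z, so

    ∭_E (22z sqrt(x^2 + y^2)) dV = ∫_{0}^{2π} ∫_{0}^{3} ∫_{0}^{1} (22r z) · r dz dr dθ.

Inner (z): 11r^2.
Middle (r from 0 to 3): 99.
Outer (θ): 198π.

Therefore the triple integral equals 198π.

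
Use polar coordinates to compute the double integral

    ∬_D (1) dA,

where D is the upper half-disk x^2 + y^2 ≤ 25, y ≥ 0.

The region D is 0 ≤ r ≤ 5, 0 ≤ θ ≤ π in polar coordinates, where x = r cos(θ), y = r sin(θ), and dA = r dr dθ.

Under the substitution, the integrand becomes 1, so

    ∬_D (1) dA = ∫_{0}^{π} ∫_{0}^{5} (1) · r dr dθ.

Inner integral (in r): ∫_{0}^{5} (1) · r dr = 25/2.

Outer integral (in θ): ∫_{0}^{π} (25/2) dθ = 25π/2.

Therefore ∬_D (1) dA = 25π/2.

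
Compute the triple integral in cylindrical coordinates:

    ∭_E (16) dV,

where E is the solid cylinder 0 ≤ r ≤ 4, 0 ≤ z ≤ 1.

In cylindrical coordinates, x = r cos(θ), y = r sin(θ), z = z, and dV = r dr dθ dz.

The integrand becomes 16, so

    ∭_E (16) dV = ∫_{0}^{2π} ∫_{0}^{4} ∫_{0}^{1} (16) · r dz dr dθ.

Inner (z): 16r.
Middle (r from 0 to 4): 128.
Outer (θ): 256π.

Therefore the triple integral equals 256π.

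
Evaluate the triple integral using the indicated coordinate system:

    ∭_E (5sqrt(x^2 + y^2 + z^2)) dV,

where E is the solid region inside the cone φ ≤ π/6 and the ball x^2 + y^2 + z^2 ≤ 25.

In spherical coordinates, x = ρ sin(φ) cos(θ), y = ρ sin(φ) sin(θ), z = ρ cos(φ), and dV = ρ^2 sin(φ) dρ dφ dθ.

The integrand becomes 5ρ, so

    ∭_E (5sqrt(x^2 + y^2 + z^2)) dV = ∫_{0}^{2π} ∫_{0}^{π/6} ∫_{0}^{5} (5ρ) · ρ^2 sin(φ) dρ dφ dθ.

Inner (ρ): 3125sin(φ)/4.
Middle (φ): 3125/4 - 3125sqrt(3)/8.
Outer (θ): 3125π (2 - sqrt(3))/4.

Therefore the triple integral equals 3125π (2 - sqrt(3))/4.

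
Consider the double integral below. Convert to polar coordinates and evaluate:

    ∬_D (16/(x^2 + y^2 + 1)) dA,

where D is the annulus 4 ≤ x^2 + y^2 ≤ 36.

The region D is 2 ≤ r ≤ 6, 0 ≤ θ ≤ 2π in polar coordinates, where x = r cos(θ), y = r sin(θ), and dA = r dr dθ.

Under the substitution, the integrand becomes 16/(r^2 + 1), so

    ∬_D (16/(x^2 + y^2 + 1)) dA = ∫_{0}^{2π} ∫_{2}^{6} (16/(r^2 + 1)) · r dr dθ.

Inner integral (in r): ∫_{2}^{6} (16/(r^2 + 1)) · r dr = log(3512479453921/390625).

Outer integral (in θ): ∫_{0}^{2π} (log(3512479453921/390625)) dθ = log((3512479453921/390625)^(2π)).

Therefore ∬_D (16/(x^2 + y^2 + 1)) dA = log((3512479453921/390625)^(2π)).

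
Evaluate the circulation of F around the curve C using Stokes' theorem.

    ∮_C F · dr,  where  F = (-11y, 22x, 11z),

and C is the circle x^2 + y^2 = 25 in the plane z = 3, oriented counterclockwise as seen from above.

Let S be the flat disk x^2 + y^2 ≤ 25 in the plane z = 3, with upward unit normal n̂ = ẑ. By Stokes' theorem,

    ∮_C F · dr = ∬_S (∇ × F) · n̂ dS = ∬_D (curl F)_z dA,

where D is the disk x^2 + y^2 ≤ 25.

Compute the curl of F = (-11y, 22x, 11z):
    (∇ × F)_x = ∂F_z/∂y - ∂F_y/∂z = 0,
    (∇ × F)_y = ∂F_x/∂z - ∂F_z/∂x = 0,
    (∇ × F)_z = ∂F_y/∂x - ∂F_x/∂y = 33.

On z = 3, (curl F)_z = 33.

Convert to polar (x = r cos θ, y = r sin θ, dA = r dr dθ); the integrand becomes 33, so

    ∬_D (curl F)_z dA = ∫_0^{2π} ∫_0^{5} (33) · r dr dθ.

Inner (r from 0 to 5): 825/2.
Outer (θ from 0 to 2π): 825π.

Therefore ∮_C F · dr = 825π.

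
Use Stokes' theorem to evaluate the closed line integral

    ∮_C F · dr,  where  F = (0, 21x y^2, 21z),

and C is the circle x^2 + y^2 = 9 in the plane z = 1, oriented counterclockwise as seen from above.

Let S be the flat disk x^2 + y^2 ≤ 9 in the plane z = 1, with upward unit normal n̂ = ẑ. By Stokes' theorem,

    ∮_C F · dr = ∬_S (∇ × F) · n̂ dS = ∬_D (curl F)_z dA,

where D is the disk x^2 + y^2 ≤ 9.

Compute the curl of F = (0, 21x y^2, 21z):
    (∇ × F)_x = ∂F_z/∂y - ∂F_y/∂z = 0,
    (∇ × F)_y = ∂F_x/∂z - ∂F_z/∂x = 0,
    (∇ × F)_z = ∂F_y/∂x - ∂F_x/∂y = 21y^2.

On z = 1, (curl F)_z = 21y^2.

Convert to polar (x = r cos θ, y = r sin θ, dA = r dr dθ); the integrand becomes 21r^2sin(θ)^2, so

    ∬_D (curl F)_z dA = ∫_0^{2π} ∫_0^{3} (21r^2sin(θ)^2) · r dr dθ.

Inner (r from 0 to 3): 1701sin(θ)^2/4.
Outer (θ from 0 to 2π): 1701π/4.

Therefore ∮_C F · dr = 1701π/4.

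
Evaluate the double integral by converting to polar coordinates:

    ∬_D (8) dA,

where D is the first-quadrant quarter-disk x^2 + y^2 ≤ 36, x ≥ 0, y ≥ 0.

The region D is 0 ≤ r ≤ 6, 0 ≤ θ ≤ π/2 in polar coordinates, where x = r cos(θ), y = r sin(θ), and dA = r dr dθ.

Under the substitution, the integrand becomes 8, so

    ∬_D (8) dA = ∫_{0}^{π/2} ∫_{0}^{6} (8) · r dr dθ.

Inner integral (in r): ∫_{0}^{6} (8) · r dr = 144.

Outer integral (in θ): ∫_{0}^{π/2} (144) dθ = 72π.

Therefore ∬_D (8) dA = 72π.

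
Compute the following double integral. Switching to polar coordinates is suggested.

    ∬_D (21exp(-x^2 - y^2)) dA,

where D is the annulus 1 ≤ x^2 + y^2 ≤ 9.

The region D is 1 ≤ r ≤ 3, 0 ≤ θ ≤ 2π in polar coordinates, where x = r cos(θ), y = r sin(θ), and dA = r dr dθ.

Under the substitution, the integrand becomes 21exp(-r^2), so

    ∬_D (21exp(-x^2 - y^2)) dA = ∫_{0}^{2π} ∫_{1}^{3} (21exp(-r^2)) · r dr dθ.

Inner integral (in r): ∫_{1}^{3} (21exp(-r^2)) · r dr = -(21 - 21exp(8))exp(-9)/2.

Outer integral (in θ): ∫_{0}^{2π} (-(21 - 21exp(8))exp(-9)/2) dθ = -21π (1 - exp(8))exp(-9).

Therefore ∬_D (21exp(-x^2 - y^2)) dA = -21π (1 - exp(8))exp(-9).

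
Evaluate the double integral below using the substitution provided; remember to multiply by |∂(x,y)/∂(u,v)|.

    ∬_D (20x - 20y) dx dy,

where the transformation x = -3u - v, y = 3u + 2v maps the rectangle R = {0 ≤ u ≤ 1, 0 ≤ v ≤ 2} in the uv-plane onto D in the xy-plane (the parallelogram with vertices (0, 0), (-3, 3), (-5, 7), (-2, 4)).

Compute the Jacobian determinant of (x, y) with respect to (u, v):

    ∂(x,y)/∂(u,v) = | -3  -1 | = (-3)(2) - (-1)(3) = -3.
                   | 3  2 |

Its absolute value is |J| = 3 (the area scaling factor).

Substituting x = -3u - v, y = 3u + 2v into the integrand,

    20x - 20y → -120u - 60v,

so the integral becomes

    ∬_R (-120u - 60v) · |J| du dv = ∫_0^1 ∫_0^2 (-360u - 180v) dv du.

Inner (v): -720u - 360.
Outer (u): -720.

Therefore ∬_D (20x - 20y) dx dy = -720.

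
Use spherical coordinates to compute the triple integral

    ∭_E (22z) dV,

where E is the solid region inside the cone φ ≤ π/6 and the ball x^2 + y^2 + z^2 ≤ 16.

In spherical coordinates, x = ρ sin(φ) cos(θ), y = ρ sin(φ) sin(θ), z = ρ cos(φ), and dV = ρ^2 sin(φ) dρ dφ dθ.

The integrand becomes 22ρ cos(φ), so

    ∭_E (22z) dV = ∫_{0}^{2π} ∫_{0}^{π/6} ∫_{0}^{4} (22ρ cos(φ)) · ρ^2 sin(φ) dρ dφ dθ.

Inner (ρ): 704sin(2φ).
Middle (φ): 176.
Outer (θ): 352π.

Therefore the triple integral equals 352π.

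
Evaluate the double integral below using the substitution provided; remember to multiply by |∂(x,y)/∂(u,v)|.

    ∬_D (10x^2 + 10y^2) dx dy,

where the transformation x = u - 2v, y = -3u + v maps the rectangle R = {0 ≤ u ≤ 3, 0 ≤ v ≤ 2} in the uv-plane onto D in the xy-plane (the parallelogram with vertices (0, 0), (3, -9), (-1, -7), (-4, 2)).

Compute the Jacobian determinant of (x, y) with respect to (u, v):

    ∂(x,y)/∂(u,v) = | 1  -2 | = (1)(1) - (-2)(-3) = -5.
                   | -3  1 |

Its absolute value is |J| = 5 (the area scaling factor).

Substituting x = u - 2v, y = -3u + v into the integrand,

    10x^2 + 10y^2 → 100u^2 - 100u v + 50v^2,

so the integral becomes

    ∬_R (100u^2 - 100u v + 50v^2) · |J| du dv = ∫_0^3 ∫_0^2 (500u^2 - 500u v + 250v^2) dv du.

Inner (v): 1000u^2 - 1000u + 2000/3.
Outer (u): 6500.

Therefore ∬_D (10x^2 + 10y^2) dx dy = 6500.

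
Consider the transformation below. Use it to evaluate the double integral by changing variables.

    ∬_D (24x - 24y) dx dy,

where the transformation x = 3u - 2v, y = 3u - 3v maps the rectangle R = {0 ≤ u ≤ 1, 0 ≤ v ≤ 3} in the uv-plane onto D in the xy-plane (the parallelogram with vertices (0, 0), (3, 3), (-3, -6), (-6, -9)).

Compute the Jacobian determinant of (x, y) with respect to (u, v):

    ∂(x,y)/∂(u,v) = | 3  -2 | = (3)(-3) - (-2)(3) = -3.
                   | 3  -3 |

Its absolute value is |J| = 3 (the area scaling factor).

Substituting x = 3u - 2v, y = 3u - 3v into the integrand,

    24x - 24y → 24v,

so the integral becomes

    ∬_R (24v) · |J| du dv = ∫_0^1 ∫_0^3 (72v) dv du.

Inner (v): 324.
Outer (u): 324.

Therefore ∬_D (24x - 24y) dx dy = 324.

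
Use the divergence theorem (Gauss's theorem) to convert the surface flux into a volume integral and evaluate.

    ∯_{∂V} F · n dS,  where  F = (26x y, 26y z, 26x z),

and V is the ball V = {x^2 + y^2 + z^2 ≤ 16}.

By the divergence theorem,

    ∯_{∂V} F · n dS = ∭_V (∇ · F) dV.

Compute the divergence:
    ∇ · F = ∂F_x/∂x + ∂F_y/∂y + ∂F_z/∂z = 26y + 26z + 26x = 26x + 26y + 26z.

In spherical coordinates, x = ρ sin(φ) cos(θ), y = ρ sin(φ) sin(θ), z = ρ cos(φ), dV = ρ^2 sin(φ) dρ dφ dθ, with 0 ≤ ρ ≤ 4, 0 ≤ φ ≤ π, 0 ≤ θ ≤ 2π.

The integrand, after substitution and multiplying by the volume element, becomes (26ρ (sqrt(2)sin(φ)sin(θ + π/4) + cos(φ))) · ρ^2 sin(φ), so

    ∭_V (∇·F) dV = ∫_0^{2π} ∫_0^{π} ∫_0^{4} (26ρ (sqrt(2)sin(φ)sin(θ + π/4) + cos(φ))) · ρ^2 sin(φ) dρ dφ dθ.

Inner (ρ from 0 to 4): 1664(sqrt(2)sin(φ)sin(θ + π/4) + cos(φ))sin(φ).
Middle (φ from 0 to π): 832sqrt(2)π sin(θ + π/4).
Outer (θ from 0 to 2π): 0.

Therefore ∯_{∂V} F · n dS = 0.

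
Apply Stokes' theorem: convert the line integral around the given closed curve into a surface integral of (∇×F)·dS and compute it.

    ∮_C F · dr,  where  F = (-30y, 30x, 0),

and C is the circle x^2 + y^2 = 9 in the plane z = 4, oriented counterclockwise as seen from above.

Let S be the flat disk x^2 + y^2 ≤ 9 in the plane z = 4, with upward unit normal n̂ = ẑ. By Stokes' theorem,

    ∮_C F · dr = ∬_S (∇ × F) · n̂ dS = ∬_D (curl F)_z dA,

where D is the disk x^2 + y^2 ≤ 9.

Compute the curl of F = (-30y, 30x, 0):
    (∇ × F)_x = ∂F_z/∂y - ∂F_y/∂z = 0,
    (∇ × F)_y = ∂F_x/∂z - ∂F_z/∂x = 0,
    (∇ × F)_z = ∂F_y/∂x - ∂F_x/∂y = 60.

On z = 4, (curl F)_z = 60.

Convert to polar (x = r cos θ, y = r sin θ, dA = r dr dθ); the integrand becomes 60, so

    ∬_D (curl F)_z dA = ∫_0^{2π} ∫_0^{3} (60) · r dr dθ.

Inner (r from 0 to 3): 270.
Outer (θ from 0 to 2π): 540π.

Therefore ∮_C F · dr = 540π.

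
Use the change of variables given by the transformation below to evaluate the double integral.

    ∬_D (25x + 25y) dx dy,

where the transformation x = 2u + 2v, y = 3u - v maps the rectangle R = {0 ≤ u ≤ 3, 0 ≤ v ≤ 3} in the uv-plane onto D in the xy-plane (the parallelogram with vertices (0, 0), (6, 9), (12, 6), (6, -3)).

Compute the Jacobian determinant of (x, y) with respect to (u, v):

    ∂(x,y)/∂(u,v) = | 2  2 | = (2)(-1) - (2)(3) = -8.
                   | 3  -1 |

Its absolute value is |J| = 8 (the area scaling factor).

Substituting x = 2u + 2v, y = 3u - v into the integrand,

    25x + 25y → 125u + 25v,

so the integral becomes

    ∬_R (125u + 25v) · |J| du dv = ∫_0^3 ∫_0^3 (1000u + 200v) dv du.

Inner (v): 3000u + 900.
Outer (u): 16200.

Therefore ∬_D (25x + 25y) dx dy = 16200.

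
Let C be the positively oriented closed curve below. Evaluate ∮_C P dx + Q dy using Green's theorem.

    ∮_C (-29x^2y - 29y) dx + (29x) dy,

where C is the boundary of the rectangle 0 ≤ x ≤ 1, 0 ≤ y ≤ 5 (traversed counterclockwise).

Green's theorem converts the closed line integral into a double integral over the enclosed region D:

    ∮_C P dx + Q dy = ∬_D (∂Q/∂x - ∂P/∂y) dA.

Here P = -29x^2y - 29y, Q = 29x, so

    ∂Q/∂x = 29,    ∂P/∂y = -29x^2 - 29,
    ∂Q/∂x - ∂P/∂y = 29x^2 + 58.

D is the region 0 ≤ x ≤ 1, 0 ≤ y ≤ 5. Evaluating the double integral:

    ∬_D (29x^2 + 58) dA = ∫_0^{1} ∫_0^{5} (29x^2 + 58) dy dx.

Inner (y from 0 to 5): 145x^2 + 290.
Outer (x from 0 to 1): 1015/3.

Therefore ∮_C P dx + Q dy = 1015/3.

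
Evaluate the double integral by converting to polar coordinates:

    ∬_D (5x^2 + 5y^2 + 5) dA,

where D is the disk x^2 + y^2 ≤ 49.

The region D is 0 ≤ r ≤ 7, 0 ≤ θ ≤ 2π in polar coordinates, where x = r cos(θ), y = r sin(θ), and dA = r dr dθ.

Under the substitution, the integrand becomes 5r^2 + 5, so

    ∬_D (5x^2 + 5y^2 + 5) dA = ∫_{0}^{2π} ∫_{0}^{7} (5r^2 + 5) · r dr dθ.

Inner integral (in r): ∫_{0}^{7} (5r^2 + 5) · r dr = 12495/4.

Outer integral (in θ): ∫_{0}^{2π} (12495/4) dθ = 12495π/2.

Therefore ∬_D (5x^2 + 5y^2 + 5) dA = 12495π/2.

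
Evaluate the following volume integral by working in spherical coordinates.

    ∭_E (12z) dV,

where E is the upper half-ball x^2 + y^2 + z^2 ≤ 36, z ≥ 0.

In spherical coordinates, x = ρ sin(φ) cos(θ), y = ρ sin(φ) sin(θ), z = ρ cos(φ), and dV = ρ^2 sin(φ) dρ dφ dθ.

The integrand becomes 12ρ cos(φ), so

    ∭_E (12z) dV = ∫_{0}^{2π} ∫_{0}^{π/2} ∫_{0}^{6} (12ρ cos(φ)) · ρ^2 sin(φ) dρ dφ dθ.

Inner (ρ): 1944sin(2φ).
Middle (φ): 1944.
Outer (θ): 3888π.

Therefore the triple integral equals 3888π.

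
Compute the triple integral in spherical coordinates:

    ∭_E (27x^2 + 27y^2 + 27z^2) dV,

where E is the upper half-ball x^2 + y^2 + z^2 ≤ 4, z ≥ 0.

In spherical coordinates, x = ρ sin(φ) cos(θ), y = ρ sin(φ) sin(θ), z = ρ cos(φ), and dV = ρ^2 sin(φ) dρ dφ dθ.

The integrand becomes 27ρ^2, so

    ∭_E (27x^2 + 27y^2 + 27z^2) dV = ∫_{0}^{2π} ∫_{0}^{π/2} ∫_{0}^{2} (27ρ^2) · ρ^2 sin(φ) dρ dφ dθ.

Inner (ρ): 864sin(φ)/5.
Middle (φ): 864/5.
Outer (θ): 1728π/5.

Therefore the triple integral equals 1728π/5.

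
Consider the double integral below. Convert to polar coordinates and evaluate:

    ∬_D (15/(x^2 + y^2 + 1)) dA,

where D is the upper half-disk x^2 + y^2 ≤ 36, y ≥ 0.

The region D is 0 ≤ r ≤ 6, 0 ≤ θ ≤ π in polar coordinates, where x = r cos(θ), y = r sin(θ), and dA = r dr dθ.

Under the substitution, the integrand becomes 15/(r^2 + 1), so

    ∬_D (15/(x^2 + y^2 + 1)) dA = ∫_{0}^{π} ∫_{0}^{6} (15/(r^2 + 1)) · r dr dθ.

Inner integral (in r): ∫_{0}^{6} (15/(r^2 + 1)) · r dr = 15log(37)/2.

Outer integral (in θ): ∫_{0}^{π} (15log(37)/2) dθ = 15π log(37)/2.

Therefore ∬_D (15/(x^2 + y^2 + 1)) dA = 15π log(37)/2.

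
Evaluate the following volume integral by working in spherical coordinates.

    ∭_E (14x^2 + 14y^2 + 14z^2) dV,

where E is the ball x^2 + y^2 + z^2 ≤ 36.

In spherical coordinates, x = ρ sin(φ) cos(θ), y = ρ sin(φ) sin(θ), z = ρ cos(φ), and dV = ρ^2 sin(φ) dρ dφ dθ.

The integrand becomes 14ρ^2, so

    ∭_E (14x^2 + 14y^2 + 14z^2) dV = ∫_{0}^{2π} ∫_{0}^{π} ∫_{0}^{6} (14ρ^2) · ρ^2 sin(φ) dρ dφ dθ.

Inner (ρ): 108864sin(φ)/5.
Middle (φ): 217728/5.
Outer (θ): 435456π/5.

Therefore the triple integral equals 435456π/5.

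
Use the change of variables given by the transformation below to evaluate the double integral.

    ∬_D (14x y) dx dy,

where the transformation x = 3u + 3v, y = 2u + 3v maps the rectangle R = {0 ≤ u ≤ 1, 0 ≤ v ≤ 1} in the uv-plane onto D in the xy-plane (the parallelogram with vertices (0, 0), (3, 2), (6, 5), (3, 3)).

Compute the Jacobian determinant of (x, y) with respect to (u, v):

    ∂(x,y)/∂(u,v) = | 3  3 | = (3)(3) - (3)(2) = 3.
                   | 2  3 |

Its absolute value is |J| = 3 (the area scaling factor).

Substituting x = 3u + 3v, y = 2u + 3v into the integrand,

    14x y → 84u^2 + 210u v + 126v^2,

so the integral becomes

    ∬_R (84u^2 + 210u v + 126v^2) · |J| du dv = ∫_0^1 ∫_0^1 (252u^2 + 630u v + 378v^2) dv du.

Inner (v): 252u^2 + 315u + 126.
Outer (u): 735/2.

Therefore ∬_D (14x y) dx dy = 735/2.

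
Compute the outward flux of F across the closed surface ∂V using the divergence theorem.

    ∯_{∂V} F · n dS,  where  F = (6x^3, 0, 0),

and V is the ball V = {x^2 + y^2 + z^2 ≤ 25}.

By the divergence theorem,

    ∯_{∂V} F · n dS = ∭_V (∇ · F) dV.

Compute the divergence:
    ∇ · F = ∂F_x/∂x + ∂F_y/∂y + ∂F_z/∂z = 18x^2 + 0 + 0 = 18x^2.

In spherical coordinates, x = ρ sin(φ) cos(θ), y = ρ sin(φ) sin(θ), z = ρ cos(φ), dV = ρ^2 sin(φ) dρ dφ dθ, with 0 ≤ ρ ≤ 5, 0 ≤ φ ≤ π, 0 ≤ θ ≤ 2π.

The integrand, after substitution and multiplying by the volume element, becomes (18ρ^2sin(φ)^2cos(θ)^2) · ρ^2 sin(φ), so

    ∭_V (∇·F) dV = ∫_0^{2π} ∫_0^{π} ∫_0^{5} (18ρ^2sin(φ)^2cos(θ)^2) · ρ^2 sin(φ) dρ dφ dθ.

Inner (ρ from 0 to 5): 11250sin(φ)^3cos(θ)^2.
Middle (φ from 0 to π): 15000cos(θ)^2.
Outer (θ from 0 to 2π): 15000π.

Therefore ∯_{∂V} F · n dS = 15000π.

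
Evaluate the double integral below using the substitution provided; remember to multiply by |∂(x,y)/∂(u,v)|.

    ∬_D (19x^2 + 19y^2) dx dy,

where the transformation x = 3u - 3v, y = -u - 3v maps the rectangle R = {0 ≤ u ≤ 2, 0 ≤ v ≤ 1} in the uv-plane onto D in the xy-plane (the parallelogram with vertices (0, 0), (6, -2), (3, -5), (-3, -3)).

Compute the Jacobian determinant of (x, y) with respect to (u, v):

    ∂(x,y)/∂(u,v) = | 3  -3 | = (3)(-3) - (-3)(-1) = -12.
                   | -1  -3 |

Its absolute value is |J| = 12 (the area scaling factor).

Substituting x = 3u - 3v, y = -u - 3v into the integrand,

    19x^2 + 19y^2 → 190u^2 - 228u v + 342v^2,

so the integral becomes

    ∬_R (190u^2 - 228u v + 342v^2) · |J| du dv = ∫_0^2 ∫_0^1 (2280u^2 - 2736u v + 4104v^2) dv du.

Inner (v): 2280u^2 - 1368u + 1368.
Outer (u): 6080.

Therefore ∬_D (19x^2 + 19y^2) dx dy = 6080.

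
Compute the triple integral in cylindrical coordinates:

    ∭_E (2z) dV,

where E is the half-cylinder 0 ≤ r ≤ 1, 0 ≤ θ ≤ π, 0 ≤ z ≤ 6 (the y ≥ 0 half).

In cylindrical coordinates, x = r cos(θ), y = r sin(θ), z = z, and dV = r dr dθ dz.

The integrand becomes 2z, so

    ∭_E (2z) dV = ∫_{0}^{π} ∫_{0}^{1} ∫_{0}^{6} (2z) · r dz dr dθ.

Inner (z): 36r.
Middle (r from 0 to 1): 18.
Outer (θ): 18π.

Therefore the triple integral equals 18π.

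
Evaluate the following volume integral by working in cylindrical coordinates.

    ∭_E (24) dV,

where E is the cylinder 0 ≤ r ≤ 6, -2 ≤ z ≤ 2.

In cylindrical coordinates, x = r cos(θ), y = r sin(θ), z = z, and dV = r dr dθ dz.

The integrand becomes 24, so

    ∭_E (24) dV = ∫_{0}^{2π} ∫_{0}^{6} ∫_{-2}^{2} (24) · r dz dr dθ.

Inner (z): 96r.
Middle (r from 0 to 6): 1728.
Outer (θ): 3456π.

Therefore the triple integral equals 3456π.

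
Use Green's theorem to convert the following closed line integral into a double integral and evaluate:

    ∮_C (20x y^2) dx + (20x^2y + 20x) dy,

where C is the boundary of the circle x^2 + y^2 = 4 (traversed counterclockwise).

Green's theorem converts the closed line integral into a double integral over the enclosed region D:

    ∮_C P dx + Q dy = ∬_D (∂Q/∂x - ∂P/∂y) dA.

Here P = 20x y^2, Q = 20x^2y + 20x, so

    ∂Q/∂x = 40x y + 20,    ∂P/∂y = 40x y,
    ∂Q/∂x - ∂P/∂y = 20.

D is the region x^2 + y^2 ≤ 4. Evaluating the double integral:

In polar coordinates (x = r cos θ, y = r sin θ, dA = r dr dθ) the integrand becomes 20, so

    ∬_D (20) dA = ∫_0^{2π} ∫_0^{2} (20) · r dr dθ.

Inner (r from 0 to 2): 40.
Outer (θ from 0 to 2π): 80π.

Therefore ∮_C P dx + Q dy = 80π.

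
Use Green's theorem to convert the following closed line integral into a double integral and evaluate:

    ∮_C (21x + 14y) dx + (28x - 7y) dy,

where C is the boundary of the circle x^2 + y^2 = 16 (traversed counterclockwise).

Green's theorem converts the closed line integral into a double integral over the enclosed region D:

    ∮_C P dx + Q dy = ∬_D (∂Q/∂x - ∂P/∂y) dA.

Here P = 21x + 14y, Q = 28x - 7y, so

    ∂Q/∂x = 28,    ∂P/∂y = 14,
    ∂Q/∂x - ∂P/∂y = 14.

D is the region x^2 + y^2 ≤ 16. Evaluating the double integral:

In polar coordinates (x = r cos θ, y = r sin θ, dA = r dr dθ) the integrand becomes 14, so

    ∬_D (14) dA = ∫_0^{2π} ∫_0^{4} (14) · r dr dθ.

Inner (r from 0 to 4): 112.
Outer (θ from 0 to 2π): 224π.

Therefore ∮_C P dx + Q dy = 224π.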